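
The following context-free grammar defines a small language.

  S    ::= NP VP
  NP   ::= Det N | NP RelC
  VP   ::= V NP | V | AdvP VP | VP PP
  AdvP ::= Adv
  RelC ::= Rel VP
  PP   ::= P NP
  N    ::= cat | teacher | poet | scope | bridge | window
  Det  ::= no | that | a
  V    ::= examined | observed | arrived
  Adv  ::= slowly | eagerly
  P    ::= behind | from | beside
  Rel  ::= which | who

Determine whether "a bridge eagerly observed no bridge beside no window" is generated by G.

S
  NP
    Det: a
    N: bridge
  VP
    AdvP
      Adv: eagerly
    VP
      VP
        V: observed
        NP
          Det: no
          N: bridge
      PP
        P: beside
        NP
          Det: no
          N: window
Every word is introduced by a lexical rule and the phrasal rules combine the resulting categories into a single S.

Grammatical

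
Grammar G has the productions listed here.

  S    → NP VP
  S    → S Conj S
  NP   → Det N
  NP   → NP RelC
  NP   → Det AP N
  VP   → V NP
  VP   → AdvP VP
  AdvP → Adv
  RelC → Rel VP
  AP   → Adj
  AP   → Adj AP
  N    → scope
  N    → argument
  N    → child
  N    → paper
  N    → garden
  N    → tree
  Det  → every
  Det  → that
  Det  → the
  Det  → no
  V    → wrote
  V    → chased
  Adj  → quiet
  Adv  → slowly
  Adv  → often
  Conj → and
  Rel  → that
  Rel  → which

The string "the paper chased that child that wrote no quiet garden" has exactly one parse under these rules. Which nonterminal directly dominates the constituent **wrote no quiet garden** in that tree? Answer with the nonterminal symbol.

[S [NP [Det the] [N paper]] [VP [V chased] [NP [NP [Det that] [N child]] [RelC [Rel that] [VP [V wrote] [NP [Det no] [AP [Adj quiet]] [N garden]]]]]]]
The span 'wrote no quiet garden' is the VP node built by VP → V NP.
Its mother is the RelC built by RelC → Rel VP.

RelC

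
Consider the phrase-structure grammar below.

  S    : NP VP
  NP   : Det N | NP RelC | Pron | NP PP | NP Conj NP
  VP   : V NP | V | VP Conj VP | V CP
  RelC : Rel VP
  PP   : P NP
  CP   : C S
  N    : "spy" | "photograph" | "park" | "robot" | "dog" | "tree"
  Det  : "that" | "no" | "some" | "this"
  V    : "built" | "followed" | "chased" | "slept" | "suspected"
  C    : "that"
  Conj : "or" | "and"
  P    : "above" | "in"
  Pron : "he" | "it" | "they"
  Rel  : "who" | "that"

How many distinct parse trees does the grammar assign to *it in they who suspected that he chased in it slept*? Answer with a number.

3

Two of the 3 distinct bracketings:
[S [NP [NP [Pron it]] [PP [P in] [NP [NP [NP [Pron they]] [RelC [Rel who] [VP [V suspected] [CP [C that] [S [NP [Pron he]] [VP [V chased]]]]]]] [PP [P in] [NP [Pron it]]]]]] [VP [V slept]]]
[S [NP [NP [NP [NP [Pron it]] [PP [P in] [NP [Pron they]]]] [RelC [Rel who] [VP [V suspected] [CP [C that] [S [NP [Pron he]] [VP [V chased]]]]]]] [PP [P in] [NP [Pron it]]]] [VP [V slept]]]
The trees differ in how a recursive rule is bracketed over the same span.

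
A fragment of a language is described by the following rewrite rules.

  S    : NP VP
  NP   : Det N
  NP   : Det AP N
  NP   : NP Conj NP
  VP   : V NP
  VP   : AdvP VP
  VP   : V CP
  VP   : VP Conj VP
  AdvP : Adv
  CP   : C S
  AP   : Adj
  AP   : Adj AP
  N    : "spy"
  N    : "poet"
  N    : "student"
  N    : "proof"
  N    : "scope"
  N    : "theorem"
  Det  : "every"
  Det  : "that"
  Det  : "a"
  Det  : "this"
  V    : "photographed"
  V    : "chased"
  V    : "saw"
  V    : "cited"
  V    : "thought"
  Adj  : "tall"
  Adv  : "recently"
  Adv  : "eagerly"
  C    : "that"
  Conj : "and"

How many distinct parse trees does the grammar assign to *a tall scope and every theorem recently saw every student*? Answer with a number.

[S [NP [NP [Det a] [AP [Adj tall]] [N scope]] [Conj and] [NP [Det every] [N theorem]]] [VP [AdvP [Adv recently]] [VP [V saw] [NP [Det every] [N student]]]]]
No rule offers an alternative attachment or grouping for any span, so this is the only derivation.

1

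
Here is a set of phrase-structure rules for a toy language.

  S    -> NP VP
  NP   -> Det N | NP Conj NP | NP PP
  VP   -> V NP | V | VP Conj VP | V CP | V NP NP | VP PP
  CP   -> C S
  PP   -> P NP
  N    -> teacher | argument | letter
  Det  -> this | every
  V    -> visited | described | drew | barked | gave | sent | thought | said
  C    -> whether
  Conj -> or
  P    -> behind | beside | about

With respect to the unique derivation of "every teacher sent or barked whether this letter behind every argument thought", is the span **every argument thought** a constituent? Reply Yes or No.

No

[S [NP [Det every] [N teacher]] [VP [VP [V sent]] [Conj or] [VP [V barked] [CP [C whether] [S [NP [NP [Det this] [N letter]] [PP [P behind] [NP [Det every] [N argument]]]] [VP [V thought]]]]]]]
The smallest constituent containing 'every argument thought' is the S spanning 'this letter behind every argument thought'; no single node in the tree dominates exactly the given words.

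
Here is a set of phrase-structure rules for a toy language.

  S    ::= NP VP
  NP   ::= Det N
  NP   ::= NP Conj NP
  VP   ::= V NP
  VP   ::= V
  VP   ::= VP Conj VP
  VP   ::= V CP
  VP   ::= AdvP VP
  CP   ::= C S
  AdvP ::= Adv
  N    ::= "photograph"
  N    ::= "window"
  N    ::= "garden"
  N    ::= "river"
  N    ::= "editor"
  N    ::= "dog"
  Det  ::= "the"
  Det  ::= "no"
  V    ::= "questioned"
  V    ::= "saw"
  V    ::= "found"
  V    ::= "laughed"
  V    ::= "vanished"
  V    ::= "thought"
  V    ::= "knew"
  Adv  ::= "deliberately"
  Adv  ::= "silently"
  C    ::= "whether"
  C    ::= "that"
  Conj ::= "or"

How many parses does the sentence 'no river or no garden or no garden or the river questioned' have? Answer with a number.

Two of the 5 distinct bracketings:
[S [NP [NP [Det no] [N river]] [Conj or] [NP [NP [Det no] [N garden]] [Conj or] [NP [NP [Det no] [N garden]] [Conj or] [NP [Det the] [N river]]]]] [VP [V questioned]]]
[S [NP [NP [Det no] [N river]] [Conj or] [NP [NP [NP [Det no] [N garden]] [Conj or] [NP [Det no] [N garden]]] [Conj or] [NP [Det the] [N river]]]] [VP [V questioned]]]
The trees differ in how a recursive rule is bracketed over the same span.

5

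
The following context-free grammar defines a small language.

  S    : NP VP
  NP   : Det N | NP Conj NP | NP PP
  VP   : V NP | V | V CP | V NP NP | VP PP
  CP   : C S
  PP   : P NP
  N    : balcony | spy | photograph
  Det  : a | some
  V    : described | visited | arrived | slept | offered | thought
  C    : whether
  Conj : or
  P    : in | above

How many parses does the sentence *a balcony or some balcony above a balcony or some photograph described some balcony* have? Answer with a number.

5

Two of the 5 distinct bracketings:
[S [NP [NP [Det a] [N balcony]] [Conj or] [NP [NP [NP [Det some] [N balcony]] [PP [P above] [NP [Det a] [N balcony]]]] [Conj or] [NP [Det some] [N photograph]]]] [VP [V described] [NP [Det some] [N balcony]]]]
[S [NP [NP [Det a] [N balcony]] [Conj or] [NP [NP [Det some] [N balcony]] [PP [P above] [NP [NP [Det a] [N balcony]] [Conj or] [NP [Det some] [N photograph]]]]]] [VP [V described] [NP [Det some] [N balcony]]]]
The trees differ in how a recursive rule is bracketed over the same span.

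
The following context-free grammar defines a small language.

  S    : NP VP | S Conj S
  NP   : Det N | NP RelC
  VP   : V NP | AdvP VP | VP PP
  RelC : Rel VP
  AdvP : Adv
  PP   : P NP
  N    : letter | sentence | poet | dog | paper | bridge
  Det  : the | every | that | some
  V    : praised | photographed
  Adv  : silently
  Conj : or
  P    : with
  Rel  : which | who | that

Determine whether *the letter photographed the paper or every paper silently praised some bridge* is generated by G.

Grammatical

S
  S
    NP
      Det: the
      N: letter
    VP
      V: photographed
      NP
        Det: the
        N: paper
  Conj: or
  S
    NP
      Det: every
      N: paper
    VP
      AdvP
        Adv: silently
      VP
        V: praised
        NP
          Det: some
          N: bridge
Every word is introduced by a lexical rule and the phrasal rules combine the resulting categories into a single S.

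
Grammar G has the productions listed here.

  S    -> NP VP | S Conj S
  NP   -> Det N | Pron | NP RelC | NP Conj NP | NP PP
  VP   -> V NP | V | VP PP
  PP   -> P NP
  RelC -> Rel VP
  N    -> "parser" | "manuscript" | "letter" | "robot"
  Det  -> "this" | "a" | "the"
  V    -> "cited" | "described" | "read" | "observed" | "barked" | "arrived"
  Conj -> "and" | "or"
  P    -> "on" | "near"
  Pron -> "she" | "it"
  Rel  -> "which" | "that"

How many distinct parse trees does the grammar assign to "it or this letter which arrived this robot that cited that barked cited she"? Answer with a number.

Two of the 9 distinct bracketings:
[S [NP [NP [NP [Pron it]] [Conj or] [NP [Det this] [N letter]]] [RelC [Rel which] [VP [V arrived] [NP [NP [NP [Det this] [N robot]] [RelC [Rel that] [VP [V cited]]]] [RelC [Rel that] [VP [V barked]]]]]]] [VP [V cited] [NP [Pron she]]]]
[S [NP [NP [NP [NP [Pron it]] [Conj or] [NP [Det this] [N letter]]] [RelC [Rel which] [VP [V arrived] [NP [NP [Det this] [N robot]] [RelC [Rel that] [VP [V cited]]]]]]] [RelC [Rel that] [VP [V barked]]]] [VP [V cited] [NP [Pron she]]]]
The trees differ in how a recursive rule is bracketed over the same span.

9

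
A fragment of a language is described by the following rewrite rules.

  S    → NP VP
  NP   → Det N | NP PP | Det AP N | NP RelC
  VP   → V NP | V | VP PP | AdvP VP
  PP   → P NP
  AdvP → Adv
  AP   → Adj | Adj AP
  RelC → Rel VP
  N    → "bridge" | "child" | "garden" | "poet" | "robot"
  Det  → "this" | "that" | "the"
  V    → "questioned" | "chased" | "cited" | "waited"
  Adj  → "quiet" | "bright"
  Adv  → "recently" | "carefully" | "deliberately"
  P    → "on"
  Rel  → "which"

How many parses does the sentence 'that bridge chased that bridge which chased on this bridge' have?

3

Two of the 3 distinct bracketings:
[S [NP [Det that] [N bridge]] [VP [V chased] [NP [NP [NP [Det that] [N bridge]] [RelC [Rel which] [VP [V chased]]]] [PP [P on] [NP [Det this] [N bridge]]]]]]
[S [NP [Det that] [N bridge]] [VP [V chased] [NP [NP [Det that] [N bridge]] [RelC [Rel which] [VP [VP [V chased]] [PP [P on] [NP [Det this] [N bridge]]]]]]]]
The difference turns on whether NP → NP PP is used at the relevant span, versus an alternative expansion of NP.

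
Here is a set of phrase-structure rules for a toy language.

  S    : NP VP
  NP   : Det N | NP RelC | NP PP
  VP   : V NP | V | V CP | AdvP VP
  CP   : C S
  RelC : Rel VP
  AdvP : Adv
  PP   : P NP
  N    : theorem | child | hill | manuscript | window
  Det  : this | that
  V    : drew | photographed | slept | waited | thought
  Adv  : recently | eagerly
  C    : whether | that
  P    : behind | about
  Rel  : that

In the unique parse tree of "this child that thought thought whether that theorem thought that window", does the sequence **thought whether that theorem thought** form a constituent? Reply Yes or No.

[S [NP [NP [Det this] [N child]] [RelC [Rel that] [VP [V thought]]]] [VP [V thought] [CP [C whether] [S [NP [Det that] [N theorem]] [VP [V thought] [NP [Det that] [N window]]]]]]]
The smallest constituent containing 'thought whether that theorem thought' is the VP spanning 'thought whether that theorem thought that window'; no single node in the tree dominates exactly the given words.

No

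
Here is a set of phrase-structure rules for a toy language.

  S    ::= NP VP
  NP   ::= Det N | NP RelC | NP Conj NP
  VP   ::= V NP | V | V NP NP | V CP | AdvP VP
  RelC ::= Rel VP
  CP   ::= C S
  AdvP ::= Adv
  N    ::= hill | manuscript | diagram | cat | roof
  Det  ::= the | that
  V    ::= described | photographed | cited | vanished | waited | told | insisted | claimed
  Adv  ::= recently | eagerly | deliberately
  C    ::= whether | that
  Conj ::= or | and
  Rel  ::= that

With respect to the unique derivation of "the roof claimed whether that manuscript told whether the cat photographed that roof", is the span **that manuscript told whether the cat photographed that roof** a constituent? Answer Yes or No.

[S [NP [Det the] [N roof]] [VP [V claimed] [CP [C whether] [S [NP [Det that] [N manuscript]] [VP [V told] [CP [C whether] [S [NP [Det the] [N cat]] [VP [V photographed] [NP [Det that] [N roof]]]]]]]]]]
The words 'that manuscript told whether the cat photographed that roof' are exhaustively dominated by a single S node (built by S → NP VP), so they form a constituent.

Yes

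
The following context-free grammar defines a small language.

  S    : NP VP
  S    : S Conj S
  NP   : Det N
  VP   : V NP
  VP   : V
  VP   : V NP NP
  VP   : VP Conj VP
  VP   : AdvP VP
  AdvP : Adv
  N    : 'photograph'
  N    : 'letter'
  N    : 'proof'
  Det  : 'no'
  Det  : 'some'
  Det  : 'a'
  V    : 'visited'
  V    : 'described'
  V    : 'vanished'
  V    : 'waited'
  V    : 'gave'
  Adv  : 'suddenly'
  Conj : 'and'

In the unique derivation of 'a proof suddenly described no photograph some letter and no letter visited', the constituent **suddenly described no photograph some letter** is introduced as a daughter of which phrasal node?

S

S
  S
    NP
      Det: a
      N: proof
    VP
      AdvP
        Adv: suddenly
      VP
        V: described
        NP
          Det: no
          N: photograph
        NP
          Det: some
          N: letter
  Conj: and
  S
    NP
      Det: no
      N: letter
    VP
      V: visited
The span 'suddenly described no photograph some letter' is the VP node built by VP → AdvP VP.
Its mother is the S built by S → NP VP.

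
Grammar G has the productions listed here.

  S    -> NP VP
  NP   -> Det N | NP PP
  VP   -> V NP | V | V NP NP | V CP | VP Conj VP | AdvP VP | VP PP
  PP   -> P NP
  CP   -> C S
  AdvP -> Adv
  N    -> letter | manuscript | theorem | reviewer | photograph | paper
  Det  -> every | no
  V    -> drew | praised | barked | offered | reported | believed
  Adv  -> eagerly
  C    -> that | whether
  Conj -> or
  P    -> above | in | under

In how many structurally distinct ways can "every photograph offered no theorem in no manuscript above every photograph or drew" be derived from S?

5

Two of the 5 distinct bracketings:
[S [NP [Det every] [N photograph]] [VP [VP [V offered] [NP [NP [Det no] [N theorem]] [PP [P in] [NP [NP [Det no] [N manuscript]] [PP [P above] [NP [Det every] [N photograph]]]]]]] [Conj or] [VP [V drew]]]]
[S [NP [Det every] [N photograph]] [VP [VP [V offered] [NP [NP [NP [Det no] [N theorem]] [PP [P in] [NP [Det no] [N manuscript]]]] [PP [P above] [NP [Det every] [N photograph]]]]] [Conj or] [VP [V drew]]]]
The trees differ in how a recursive rule is bracketed over the same span.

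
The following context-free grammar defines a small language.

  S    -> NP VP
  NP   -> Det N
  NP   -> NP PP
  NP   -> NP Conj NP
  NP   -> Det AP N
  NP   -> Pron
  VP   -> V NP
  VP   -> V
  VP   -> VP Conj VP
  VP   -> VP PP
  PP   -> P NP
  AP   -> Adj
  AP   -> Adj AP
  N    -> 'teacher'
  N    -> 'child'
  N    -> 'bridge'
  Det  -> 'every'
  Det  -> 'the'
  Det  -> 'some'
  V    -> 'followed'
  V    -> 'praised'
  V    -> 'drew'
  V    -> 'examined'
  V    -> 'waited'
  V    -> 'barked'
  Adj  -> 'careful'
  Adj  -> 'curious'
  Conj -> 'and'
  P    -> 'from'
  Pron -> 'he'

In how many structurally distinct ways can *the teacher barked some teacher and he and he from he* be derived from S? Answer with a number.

7

Two of the 7 distinct bracketings:
[S [NP [Det the] [N teacher]] [VP [V barked] [NP [NP [NP [Det some] [N teacher]] [Conj and] [NP [NP [Pron he]] [Conj and] [NP [Pron he]]]] [PP [P from] [NP [Pron he]]]]]]
[S [NP [Det the] [N teacher]] [VP [V barked] [NP [NP [NP [NP [Det some] [N teacher]] [Conj and] [NP [Pron he]]] [Conj and] [NP [Pron he]]] [PP [P from] [NP [Pron he]]]]]]
The trees differ in how a recursive rule is bracketed over the same span.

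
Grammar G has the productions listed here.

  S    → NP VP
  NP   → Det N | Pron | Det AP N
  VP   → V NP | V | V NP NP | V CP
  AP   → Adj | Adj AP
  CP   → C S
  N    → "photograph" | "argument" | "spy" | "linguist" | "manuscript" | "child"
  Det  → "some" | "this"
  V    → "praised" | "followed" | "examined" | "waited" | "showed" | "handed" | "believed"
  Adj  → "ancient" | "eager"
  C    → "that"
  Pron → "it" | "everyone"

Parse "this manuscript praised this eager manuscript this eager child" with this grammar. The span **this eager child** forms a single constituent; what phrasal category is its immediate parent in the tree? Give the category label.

S
  NP
    Det: this
    N: manuscript
  VP
    V: praised
    NP
      Det: this
      AP
        Adj: eager
      N: manuscript
    NP
      Det: this
      AP
        Adj: eager
      N: child
The span 'this eager child' is the NP node built by NP → Det AP N.
Its mother is the VP built by VP → V NP NP.

VP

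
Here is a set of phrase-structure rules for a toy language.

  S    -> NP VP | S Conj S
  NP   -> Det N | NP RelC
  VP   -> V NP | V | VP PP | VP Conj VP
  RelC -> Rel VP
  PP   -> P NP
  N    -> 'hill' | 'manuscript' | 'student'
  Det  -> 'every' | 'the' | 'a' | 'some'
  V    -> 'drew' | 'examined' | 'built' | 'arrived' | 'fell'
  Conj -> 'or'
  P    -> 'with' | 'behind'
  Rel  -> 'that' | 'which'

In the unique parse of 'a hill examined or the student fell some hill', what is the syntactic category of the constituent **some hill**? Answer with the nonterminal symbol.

S
  S
    NP
      Det: a
      N: hill
    VP
      V: examined
  Conj: or
  S
    NP
      Det: the
      N: student
    VP
      V: fell
      NP
        Det: some
        N: hill
The span 'some hill' is the NP node built by NP → Det N.

NP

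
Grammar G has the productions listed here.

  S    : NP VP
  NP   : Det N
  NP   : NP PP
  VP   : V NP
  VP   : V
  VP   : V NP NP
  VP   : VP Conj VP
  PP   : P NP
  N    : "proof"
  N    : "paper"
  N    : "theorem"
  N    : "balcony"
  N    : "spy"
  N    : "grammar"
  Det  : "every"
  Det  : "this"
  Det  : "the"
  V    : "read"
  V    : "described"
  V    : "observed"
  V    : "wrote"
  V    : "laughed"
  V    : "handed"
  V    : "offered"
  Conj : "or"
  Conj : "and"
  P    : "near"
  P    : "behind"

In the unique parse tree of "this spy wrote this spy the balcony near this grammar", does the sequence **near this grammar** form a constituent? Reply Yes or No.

Yes

[S [NP [Det this] [N spy]] [VP [V wrote] [NP [Det this] [N spy]] [NP [NP [Det the] [N balcony]] [PP [P near] [NP [Det this] [N grammar]]]]]]
The words 'near this grammar' are exhaustively dominated by a single PP node (built by PP → P NP), so they form a constituent.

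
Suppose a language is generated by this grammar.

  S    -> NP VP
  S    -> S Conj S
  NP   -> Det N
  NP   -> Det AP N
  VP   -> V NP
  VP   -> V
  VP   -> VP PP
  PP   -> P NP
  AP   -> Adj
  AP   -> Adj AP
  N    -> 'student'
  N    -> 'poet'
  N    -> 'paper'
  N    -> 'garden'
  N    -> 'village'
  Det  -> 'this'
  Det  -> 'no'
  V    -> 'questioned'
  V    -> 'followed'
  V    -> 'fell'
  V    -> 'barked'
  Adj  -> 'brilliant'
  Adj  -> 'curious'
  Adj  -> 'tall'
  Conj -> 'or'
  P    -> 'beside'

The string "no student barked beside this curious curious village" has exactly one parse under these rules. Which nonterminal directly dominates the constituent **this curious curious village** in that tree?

PP

S
  NP
    Det: no
    N: student
  VP
    VP
      V: barked
    PP
      P: beside
      NP
        Det: this
        AP
          Adj: curious
          AP
            Adj: curious
        N: village
The span 'this curious curious village' is the NP node built by NP → Det AP N.
Its mother is the PP built by PP → P NP.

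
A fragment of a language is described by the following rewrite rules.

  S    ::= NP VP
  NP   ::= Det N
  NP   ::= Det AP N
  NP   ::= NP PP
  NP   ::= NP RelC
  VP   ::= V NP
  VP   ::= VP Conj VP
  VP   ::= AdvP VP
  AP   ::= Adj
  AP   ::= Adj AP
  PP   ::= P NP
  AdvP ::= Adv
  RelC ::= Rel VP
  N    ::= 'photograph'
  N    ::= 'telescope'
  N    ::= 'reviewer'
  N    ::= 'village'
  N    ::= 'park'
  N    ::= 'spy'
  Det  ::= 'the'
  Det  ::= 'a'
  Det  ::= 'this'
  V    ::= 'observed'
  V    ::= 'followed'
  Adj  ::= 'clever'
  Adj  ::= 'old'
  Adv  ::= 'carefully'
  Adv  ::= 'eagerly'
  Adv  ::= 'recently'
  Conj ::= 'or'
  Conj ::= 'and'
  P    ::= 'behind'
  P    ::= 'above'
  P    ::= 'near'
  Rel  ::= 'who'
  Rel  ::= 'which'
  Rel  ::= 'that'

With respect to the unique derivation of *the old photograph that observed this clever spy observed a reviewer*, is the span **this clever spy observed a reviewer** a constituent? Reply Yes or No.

No

[S [NP [NP [Det the] [AP [Adj old]] [N photograph]] [RelC [Rel that] [VP [V observed] [NP [Det this] [AP [Adj clever]] [N spy]]]]] [VP [V observed] [NP [Det a] [N reviewer]]]]
The smallest constituent containing 'this clever spy observed a reviewer' is the S spanning 'the old photograph that observed this clever spy observed a reviewer'; no single node in the tree dominates exactly the given words.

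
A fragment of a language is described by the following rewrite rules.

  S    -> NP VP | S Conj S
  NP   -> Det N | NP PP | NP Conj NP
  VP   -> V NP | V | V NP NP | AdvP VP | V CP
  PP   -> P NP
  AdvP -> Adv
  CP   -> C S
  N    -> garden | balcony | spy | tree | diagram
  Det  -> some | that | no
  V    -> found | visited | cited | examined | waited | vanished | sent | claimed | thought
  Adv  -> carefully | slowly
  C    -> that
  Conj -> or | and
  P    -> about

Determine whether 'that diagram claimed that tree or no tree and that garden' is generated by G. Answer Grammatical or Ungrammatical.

[S [NP [Det that] [N diagram]] [VP [V claimed] [NP [NP [Det that] [N tree]] [Conj or] [NP [NP [Det no] [N tree]] [Conj and] [NP [Det that] [N garden]]]]]]
The bracketing above is licensed at every node by one of the given productions, with S at the root.

Grammatical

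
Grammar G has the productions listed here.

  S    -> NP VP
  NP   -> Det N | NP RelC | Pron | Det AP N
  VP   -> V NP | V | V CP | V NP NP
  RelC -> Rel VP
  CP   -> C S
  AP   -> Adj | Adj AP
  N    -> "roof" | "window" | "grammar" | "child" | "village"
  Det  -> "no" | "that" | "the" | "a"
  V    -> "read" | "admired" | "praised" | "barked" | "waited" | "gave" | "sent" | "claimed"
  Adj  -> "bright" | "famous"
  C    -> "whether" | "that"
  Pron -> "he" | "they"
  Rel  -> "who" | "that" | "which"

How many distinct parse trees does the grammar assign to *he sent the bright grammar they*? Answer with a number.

[S [NP [Pron he]] [VP [V sent] [NP [Det the] [AP [Adj bright]] [N grammar]] [NP [Pron they]]]]
No rule offers an alternative attachment or grouping for any span, so this is the only derivation.

1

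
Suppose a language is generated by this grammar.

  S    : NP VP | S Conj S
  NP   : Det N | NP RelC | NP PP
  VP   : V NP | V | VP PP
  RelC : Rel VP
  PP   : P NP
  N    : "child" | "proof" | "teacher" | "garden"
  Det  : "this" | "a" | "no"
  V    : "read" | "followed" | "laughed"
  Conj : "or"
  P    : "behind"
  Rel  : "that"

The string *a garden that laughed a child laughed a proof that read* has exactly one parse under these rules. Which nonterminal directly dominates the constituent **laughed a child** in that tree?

RelC

[S [NP [NP [Det a] [N garden]] [RelC [Rel that] [VP [V laughed] [NP [Det a] [N child]]]]] [VP [V laughed] [NP [NP [Det a] [N proof]] [RelC [Rel that] [VP [V read]]]]]]
The span 'laughed a child' is the VP node built by VP → V NP.
Its mother is the RelC built by RelC → Rel VP.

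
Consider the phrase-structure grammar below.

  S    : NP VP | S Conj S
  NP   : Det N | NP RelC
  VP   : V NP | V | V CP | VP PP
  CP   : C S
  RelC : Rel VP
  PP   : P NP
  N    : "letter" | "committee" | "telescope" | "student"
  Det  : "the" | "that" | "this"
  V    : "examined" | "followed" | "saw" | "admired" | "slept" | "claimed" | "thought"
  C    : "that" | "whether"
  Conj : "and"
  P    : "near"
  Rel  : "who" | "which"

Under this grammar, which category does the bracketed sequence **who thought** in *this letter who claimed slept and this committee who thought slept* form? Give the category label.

RelC

[S [S [NP [NP [Det this] [N letter]] [RelC [Rel who] [VP [V claimed]]]] [VP [V slept]]] [Conj and] [S [NP [NP [Det this] [N committee]] [RelC [Rel who] [VP [V thought]]]] [VP [V slept]]]]
The span 'who thought' is the RelC node built by RelC → Rel VP.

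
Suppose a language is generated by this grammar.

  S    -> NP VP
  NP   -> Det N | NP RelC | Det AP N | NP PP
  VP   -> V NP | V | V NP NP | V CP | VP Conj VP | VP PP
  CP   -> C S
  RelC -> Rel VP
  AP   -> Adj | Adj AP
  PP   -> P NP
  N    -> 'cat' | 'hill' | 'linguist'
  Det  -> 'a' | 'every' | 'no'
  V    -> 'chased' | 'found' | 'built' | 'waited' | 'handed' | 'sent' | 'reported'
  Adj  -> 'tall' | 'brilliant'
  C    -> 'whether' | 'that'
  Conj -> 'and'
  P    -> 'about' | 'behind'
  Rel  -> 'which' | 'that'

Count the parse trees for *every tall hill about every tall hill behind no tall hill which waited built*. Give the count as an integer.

5

Two of the 5 distinct bracketings:
[S [NP [NP [NP [Det every] [AP [Adj tall]] [N hill]] [PP [P about] [NP [NP [Det every] [AP [Adj tall]] [N hill]] [PP [P behind] [NP [Det no] [AP [Adj tall]] [N hill]]]]]] [RelC [Rel which] [VP [V waited]]]] [VP [V built]]]
[S [NP [NP [NP [NP [Det every] [AP [Adj tall]] [N hill]] [PP [P about] [NP [Det every] [AP [Adj tall]] [N hill]]]] [PP [P behind] [NP [Det no] [AP [Adj tall]] [N hill]]]] [RelC [Rel which] [VP [V waited]]]] [VP [V built]]]
The trees differ in how a recursive rule is bracketed over the same span.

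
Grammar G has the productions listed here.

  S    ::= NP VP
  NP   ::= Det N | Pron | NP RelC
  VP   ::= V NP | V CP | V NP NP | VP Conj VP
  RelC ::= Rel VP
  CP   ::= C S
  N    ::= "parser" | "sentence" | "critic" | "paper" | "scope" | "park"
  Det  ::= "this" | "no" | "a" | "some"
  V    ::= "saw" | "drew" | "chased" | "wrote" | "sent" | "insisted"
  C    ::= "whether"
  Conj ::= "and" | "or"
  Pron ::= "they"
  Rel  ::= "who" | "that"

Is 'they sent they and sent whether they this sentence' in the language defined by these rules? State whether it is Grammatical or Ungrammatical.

For S → NP VP, the only prefix that parses as NP is 'they', but the remainder 'sent they and sent whether they this sentence' is not a VP under these rules.

Ungrammatical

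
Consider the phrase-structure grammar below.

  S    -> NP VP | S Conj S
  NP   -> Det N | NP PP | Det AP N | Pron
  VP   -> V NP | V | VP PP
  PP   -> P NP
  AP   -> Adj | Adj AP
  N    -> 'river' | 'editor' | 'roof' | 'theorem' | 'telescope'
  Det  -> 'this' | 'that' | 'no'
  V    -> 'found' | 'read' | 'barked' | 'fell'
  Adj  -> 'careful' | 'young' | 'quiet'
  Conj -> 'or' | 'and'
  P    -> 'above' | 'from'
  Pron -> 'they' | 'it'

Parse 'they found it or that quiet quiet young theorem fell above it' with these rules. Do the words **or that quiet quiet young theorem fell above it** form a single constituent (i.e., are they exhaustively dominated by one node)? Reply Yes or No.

[S [S [NP [Pron they]] [VP [V found] [NP [Pron it]]]] [Conj or] [S [NP [Det that] [AP [Adj quiet] [AP [Adj quiet] [AP [Adj young]]]] [N theorem]] [VP [VP [V fell]] [PP [P above] [NP [Pron it]]]]]]
The smallest constituent containing 'or that quiet quiet young theorem fell above it' is the S spanning 'they found it or that quiet quiet young theorem fell above it'; no single node in the tree dominates exactly the given words.

No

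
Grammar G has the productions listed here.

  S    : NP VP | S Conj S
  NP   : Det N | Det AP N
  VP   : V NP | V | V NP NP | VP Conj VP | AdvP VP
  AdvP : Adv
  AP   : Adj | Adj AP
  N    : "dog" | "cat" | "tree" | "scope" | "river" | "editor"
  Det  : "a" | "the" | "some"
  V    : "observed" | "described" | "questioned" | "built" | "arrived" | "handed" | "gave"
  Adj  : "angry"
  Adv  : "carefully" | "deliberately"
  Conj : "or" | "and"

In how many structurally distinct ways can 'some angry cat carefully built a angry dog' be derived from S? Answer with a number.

1

[S [NP [Det some] [AP [Adj angry]] [N cat]] [VP [AdvP [Adv carefully]] [VP [V built] [NP [Det a] [AP [Adj angry]] [N dog]]]]]
No rule offers an alternative attachment or grouping for any span, so this is the only derivation.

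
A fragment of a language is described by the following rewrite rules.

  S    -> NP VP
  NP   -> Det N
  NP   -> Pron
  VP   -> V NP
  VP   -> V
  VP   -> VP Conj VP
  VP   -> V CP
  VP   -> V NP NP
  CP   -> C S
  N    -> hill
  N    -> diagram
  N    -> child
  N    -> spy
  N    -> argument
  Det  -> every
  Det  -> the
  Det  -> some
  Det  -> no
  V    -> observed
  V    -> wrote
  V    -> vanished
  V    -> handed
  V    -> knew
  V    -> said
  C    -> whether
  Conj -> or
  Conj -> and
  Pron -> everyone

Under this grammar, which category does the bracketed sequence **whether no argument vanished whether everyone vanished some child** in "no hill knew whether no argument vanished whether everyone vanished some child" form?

S
  NP
    Det: no
    N: hill
  VP
    V: knew
    CP
      C: whether
      S
        NP
          Det: no
          N: argument
        VP
          V: vanished
          CP
            C: whether
            S
              NP
                Pron: everyone
              VP
                V: vanished
                NP
                  Det: some
                  N: child
The span 'whether no argument vanished whether everyone vanished some child' is the CP node built by CP → C S.

CP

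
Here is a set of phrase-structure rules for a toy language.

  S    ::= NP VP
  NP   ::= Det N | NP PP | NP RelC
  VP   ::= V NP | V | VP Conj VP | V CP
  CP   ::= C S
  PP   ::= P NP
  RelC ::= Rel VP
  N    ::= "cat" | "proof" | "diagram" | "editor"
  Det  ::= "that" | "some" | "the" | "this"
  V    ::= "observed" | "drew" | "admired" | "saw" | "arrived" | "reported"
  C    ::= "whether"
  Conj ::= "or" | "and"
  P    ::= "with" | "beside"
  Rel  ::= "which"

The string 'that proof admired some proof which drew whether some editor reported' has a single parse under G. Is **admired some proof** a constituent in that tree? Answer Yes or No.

[S [NP [Det that] [N proof]] [VP [V admired] [NP [NP [Det some] [N proof]] [RelC [Rel which] [VP [V drew] [CP [C whether] [S [NP [Det some] [N editor]] [VP [V reported]]]]]]]]]
The smallest constituent containing 'admired some proof' is the VP spanning 'admired some proof which drew whether some editor reported'; no single node in the tree dominates exactly the given words.

No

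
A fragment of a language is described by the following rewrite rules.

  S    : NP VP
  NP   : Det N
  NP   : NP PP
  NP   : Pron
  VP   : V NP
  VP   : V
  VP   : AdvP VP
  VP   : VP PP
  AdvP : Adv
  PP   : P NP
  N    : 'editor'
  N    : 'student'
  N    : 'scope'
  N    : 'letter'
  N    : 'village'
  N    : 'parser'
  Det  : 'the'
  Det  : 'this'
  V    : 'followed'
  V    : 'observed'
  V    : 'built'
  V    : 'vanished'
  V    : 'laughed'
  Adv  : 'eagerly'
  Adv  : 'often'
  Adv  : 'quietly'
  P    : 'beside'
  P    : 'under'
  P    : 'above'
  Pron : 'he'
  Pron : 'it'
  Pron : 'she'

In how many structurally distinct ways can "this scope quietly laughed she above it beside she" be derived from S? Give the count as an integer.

Two of the 9 distinct bracketings:
[S [NP [Det this] [N scope]] [VP [AdvP [Adv quietly]] [VP [V laughed] [NP [NP [Pron she]] [PP [P above] [NP [NP [Pron it]] [PP [P beside] [NP [Pron she]]]]]]]]]
[S [NP [Det this] [N scope]] [VP [AdvP [Adv quietly]] [VP [V laughed] [NP [NP [NP [Pron she]] [PP [P above] [NP [Pron it]]]] [PP [P beside] [NP [Pron she]]]]]]]
The trees differ in how a recursive rule is bracketed over the same span.

9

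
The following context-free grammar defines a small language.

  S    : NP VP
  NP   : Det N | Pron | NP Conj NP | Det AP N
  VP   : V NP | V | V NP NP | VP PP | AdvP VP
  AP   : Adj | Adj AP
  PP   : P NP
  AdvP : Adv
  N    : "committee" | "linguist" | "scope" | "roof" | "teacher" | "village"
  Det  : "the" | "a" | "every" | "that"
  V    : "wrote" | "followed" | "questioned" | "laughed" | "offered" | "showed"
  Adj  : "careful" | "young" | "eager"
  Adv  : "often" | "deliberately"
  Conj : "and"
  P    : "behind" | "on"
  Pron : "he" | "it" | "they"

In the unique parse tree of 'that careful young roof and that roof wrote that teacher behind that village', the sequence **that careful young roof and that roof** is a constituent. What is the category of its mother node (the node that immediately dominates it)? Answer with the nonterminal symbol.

S

[S [NP [NP [Det that] [AP [Adj careful] [AP [Adj young]]] [N roof]] [Conj and] [NP [Det that] [N roof]]] [VP [VP [V wrote] [NP [Det that] [N teacher]]] [PP [P behind] [NP [Det that] [N village]]]]]
The span 'that careful young roof and that roof' is the NP node built by NP → NP Conj NP.
Its mother is the S built by S → NP VP.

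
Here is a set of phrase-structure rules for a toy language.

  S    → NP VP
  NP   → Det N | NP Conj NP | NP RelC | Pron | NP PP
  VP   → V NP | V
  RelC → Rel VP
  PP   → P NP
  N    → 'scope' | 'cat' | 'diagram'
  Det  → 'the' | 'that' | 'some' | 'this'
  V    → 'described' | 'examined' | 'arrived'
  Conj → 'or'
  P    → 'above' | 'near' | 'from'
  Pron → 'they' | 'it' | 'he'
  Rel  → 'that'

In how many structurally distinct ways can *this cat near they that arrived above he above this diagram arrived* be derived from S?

7

Two of the 7 distinct bracketings:
[S [NP [NP [Det this] [N cat]] [PP [P near] [NP [NP [NP [Pron they]] [RelC [Rel that] [VP [V arrived]]]] [PP [P above] [NP [NP [Pron he]] [PP [P above] [NP [Det this] [N diagram]]]]]]]] [VP [V arrived]]]
[S [NP [NP [Det this] [N cat]] [PP [P near] [NP [NP [NP [NP [Pron they]] [RelC [Rel that] [VP [V arrived]]]] [PP [P above] [NP [Pron he]]]] [PP [P above] [NP [Det this] [N diagram]]]]]] [VP [V arrived]]]
The trees differ in how a recursive rule is bracketed over the same span.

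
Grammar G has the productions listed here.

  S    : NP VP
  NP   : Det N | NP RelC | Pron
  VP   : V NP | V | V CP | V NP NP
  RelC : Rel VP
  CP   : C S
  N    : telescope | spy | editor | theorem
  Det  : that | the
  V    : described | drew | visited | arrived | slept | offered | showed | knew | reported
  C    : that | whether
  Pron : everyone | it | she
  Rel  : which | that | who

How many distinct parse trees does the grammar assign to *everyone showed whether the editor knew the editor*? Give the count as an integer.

[S [NP [Pron everyone]] [VP [V showed] [CP [C whether] [S [NP [Det the] [N editor]] [VP [V knew] [NP [Det the] [N editor]]]]]]]
No rule offers an alternative attachment or grouping for any span, so this is the only derivation.

1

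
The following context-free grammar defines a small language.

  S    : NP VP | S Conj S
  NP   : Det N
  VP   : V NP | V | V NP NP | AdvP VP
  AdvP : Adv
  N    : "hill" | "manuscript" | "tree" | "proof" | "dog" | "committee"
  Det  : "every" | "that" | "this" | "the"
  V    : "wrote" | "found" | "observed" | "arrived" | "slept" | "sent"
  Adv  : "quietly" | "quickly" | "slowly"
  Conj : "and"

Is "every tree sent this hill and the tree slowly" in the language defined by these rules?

Ungrammatical

For S → NP VP, the only prefix that parses as NP is 'every tree', but the remainder 'sent this hill and the tree slowly' is not a VP under these rules. The alternative S rule S → S Conj S likewise has no satisfying split.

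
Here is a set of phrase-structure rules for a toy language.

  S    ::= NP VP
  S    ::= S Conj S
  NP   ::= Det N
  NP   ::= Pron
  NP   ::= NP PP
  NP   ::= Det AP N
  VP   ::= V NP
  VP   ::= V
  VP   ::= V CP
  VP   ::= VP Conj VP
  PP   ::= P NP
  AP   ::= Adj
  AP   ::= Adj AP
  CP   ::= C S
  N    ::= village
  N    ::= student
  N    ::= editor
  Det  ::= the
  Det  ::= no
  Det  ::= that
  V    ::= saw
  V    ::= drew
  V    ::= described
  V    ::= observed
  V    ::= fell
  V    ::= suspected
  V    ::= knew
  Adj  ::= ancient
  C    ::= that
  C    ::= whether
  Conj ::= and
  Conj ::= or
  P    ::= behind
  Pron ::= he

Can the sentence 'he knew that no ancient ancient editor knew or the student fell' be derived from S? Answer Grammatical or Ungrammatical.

Grammatical

[S [NP [Pron he]] [VP [V knew] [CP [C that] [S [S [NP [Det no] [AP [Adj ancient] [AP [Adj ancient]]] [N editor]] [VP [V knew]]] [Conj or] [S [NP [Det the] [N student]] [VP [V fell]]]]]]]
Every word is introduced by a lexical rule and the phrasal rules combine the resulting categories into a single S.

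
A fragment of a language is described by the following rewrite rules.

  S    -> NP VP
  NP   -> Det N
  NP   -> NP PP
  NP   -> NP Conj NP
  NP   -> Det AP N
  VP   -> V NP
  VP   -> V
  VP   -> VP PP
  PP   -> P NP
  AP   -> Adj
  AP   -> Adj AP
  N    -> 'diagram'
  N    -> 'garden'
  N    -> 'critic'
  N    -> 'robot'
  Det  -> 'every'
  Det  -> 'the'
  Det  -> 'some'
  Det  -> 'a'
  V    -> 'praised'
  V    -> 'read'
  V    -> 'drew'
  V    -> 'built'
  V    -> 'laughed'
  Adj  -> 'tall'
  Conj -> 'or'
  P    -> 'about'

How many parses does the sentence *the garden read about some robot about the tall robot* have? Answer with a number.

2

The two bracketings:
[S [NP [Det the] [N garden]] [VP [VP [V read]] [PP [P about] [NP [NP [Det some] [N robot]] [PP [P about] [NP [Det the] [AP [Adj tall]] [N robot]]]]]]]
[S [NP [Det the] [N garden]] [VP [VP [VP [V read]] [PP [P about] [NP [Det some] [N robot]]]] [PP [P about] [NP [Det the] [AP [Adj tall]] [N robot]]]]]
The difference turns on whether NP → NP PP is used at the relevant span, versus an alternative expansion of NP.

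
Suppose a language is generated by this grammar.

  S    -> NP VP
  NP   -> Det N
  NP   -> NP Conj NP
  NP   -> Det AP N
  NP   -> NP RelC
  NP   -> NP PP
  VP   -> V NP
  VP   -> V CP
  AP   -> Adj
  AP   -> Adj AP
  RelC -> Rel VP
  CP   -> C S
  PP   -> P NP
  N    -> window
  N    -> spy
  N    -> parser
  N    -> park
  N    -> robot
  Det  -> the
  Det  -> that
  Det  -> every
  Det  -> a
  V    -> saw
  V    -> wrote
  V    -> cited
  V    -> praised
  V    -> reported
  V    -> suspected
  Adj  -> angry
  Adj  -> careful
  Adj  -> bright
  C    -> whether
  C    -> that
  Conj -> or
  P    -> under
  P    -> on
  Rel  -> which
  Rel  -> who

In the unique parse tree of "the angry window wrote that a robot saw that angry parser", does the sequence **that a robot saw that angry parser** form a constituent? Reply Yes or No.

[S [NP [Det the] [AP [Adj angry]] [N window]] [VP [V wrote] [CP [C that] [S [NP [Det a] [N robot]] [VP [V saw] [NP [Det that] [AP [Adj angry]] [N parser]]]]]]]
The words 'that a robot saw that angry parser' are exhaustively dominated by a single CP node (built by CP → C S), so they form a constituent.

Yes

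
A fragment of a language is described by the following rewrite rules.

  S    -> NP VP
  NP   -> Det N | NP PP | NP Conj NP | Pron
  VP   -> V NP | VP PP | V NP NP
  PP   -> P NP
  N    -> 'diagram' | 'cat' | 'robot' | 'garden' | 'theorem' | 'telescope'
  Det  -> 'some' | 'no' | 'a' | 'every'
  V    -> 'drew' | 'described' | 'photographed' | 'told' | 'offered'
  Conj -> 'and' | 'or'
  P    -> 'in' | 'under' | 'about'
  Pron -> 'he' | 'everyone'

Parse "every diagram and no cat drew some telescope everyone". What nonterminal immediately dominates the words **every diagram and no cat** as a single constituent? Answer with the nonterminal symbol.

[S [NP [NP [Det every] [N diagram]] [Conj and] [NP [Det no] [N cat]]] [VP [V drew] [NP [Det some] [N telescope]] [NP [Pron everyone]]]]
The span 'every diagram and no cat' is the NP node built by NP → NP Conj NP.

NP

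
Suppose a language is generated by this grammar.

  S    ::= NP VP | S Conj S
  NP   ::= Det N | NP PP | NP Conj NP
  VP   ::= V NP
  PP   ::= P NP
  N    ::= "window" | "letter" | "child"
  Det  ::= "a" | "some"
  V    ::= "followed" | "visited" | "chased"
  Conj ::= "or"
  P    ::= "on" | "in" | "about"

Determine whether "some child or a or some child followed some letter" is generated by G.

Ungrammatical

A Det word can never sit immediately before a Conj word in any string this grammar generates, so the substring 'a or' rules out a derivation.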